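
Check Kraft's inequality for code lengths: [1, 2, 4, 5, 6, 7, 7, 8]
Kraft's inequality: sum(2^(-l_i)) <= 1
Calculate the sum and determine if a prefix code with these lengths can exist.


Sum = 2^(-1) + 2^(-2) + 2^(-4) + 2^(-5) + 2^(-6) + 2^(-7) + 2^(-7) + 2^(-8)
    = 0.5 + 0.25 + 0.0625 + 0.03125 + 0.015625 + 0.0078125 + 0.0078125 + 0.00390625
    = 225/256 = 0.87890625
Since 0.87890625 <= 1, Kraft's inequality IS satisfied.
A prefix code with these lengths CAN exist.

Kraft sum = 0.87890625. Satisfied.


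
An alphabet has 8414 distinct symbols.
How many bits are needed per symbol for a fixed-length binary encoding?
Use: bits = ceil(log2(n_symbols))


log2(8414) = 13.0386
Bracket: 2^13 = 8192 < 8414 <= 2^14 = 16384
So ceil(log2(8414)) = 14

bits = ceil(log2(8414)) = ceil(13.0386) = 14 bits


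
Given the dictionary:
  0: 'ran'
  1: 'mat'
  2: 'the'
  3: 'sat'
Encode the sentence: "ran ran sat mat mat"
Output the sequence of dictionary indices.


Look up each word in the dictionary:
  'ran' -> 0
  'ran' -> 0
  'sat' -> 3
  'mat' -> 1
  'mat' -> 1

Encoded: [0, 0, 3, 1, 1]


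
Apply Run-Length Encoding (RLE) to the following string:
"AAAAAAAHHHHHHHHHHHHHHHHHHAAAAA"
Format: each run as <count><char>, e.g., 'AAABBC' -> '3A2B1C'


Scanning runs left to right:
  i=0: run of 'A' x 7 -> '7A'
  i=7: run of 'H' x 18 -> '18H'
  i=25: run of 'A' x 5 -> '5A'

RLE = 7A18H5A


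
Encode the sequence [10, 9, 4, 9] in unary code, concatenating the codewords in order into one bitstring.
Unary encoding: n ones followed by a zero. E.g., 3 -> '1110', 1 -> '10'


Encode each number as n ones followed by a terminating 0:
  10 -> 11111111110 (11 bits)
  9 -> 1111111110 (10 bits)
  4 -> 11110 (5 bits)
  9 -> 1111111110 (10 bits)
Total length = 11 + 10 + 5 + 10 = 36 bits.

Unary([10, 9, 4, 9]) = 111111111101111111110111101111111110 (36 bits)


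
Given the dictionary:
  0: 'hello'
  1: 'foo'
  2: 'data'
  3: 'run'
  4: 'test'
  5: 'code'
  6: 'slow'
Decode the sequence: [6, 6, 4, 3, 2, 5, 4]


Look up each index in the dictionary:
  6 -> 'slow'
  6 -> 'slow'
  4 -> 'test'
  3 -> 'run'
  2 -> 'data'
  5 -> 'code'
  4 -> 'test'

Decoded: "slow slow test run data code test"


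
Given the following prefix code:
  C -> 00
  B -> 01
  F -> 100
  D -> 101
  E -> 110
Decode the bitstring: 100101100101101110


Decoding step by step:
Bits 100 -> F
Bits 101 -> D
Bits 100 -> F
Bits 101 -> D
Bits 101 -> D
Bits 110 -> E


Decoded message: FDFDDE


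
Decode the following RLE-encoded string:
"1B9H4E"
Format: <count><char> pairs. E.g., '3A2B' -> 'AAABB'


Expanding each <count><char> pair:
  1B -> 'B'
  9H -> 'HHHHHHHHH'
  4E -> 'EEEE'

Decoded = BHHHHHHHHHEEEE


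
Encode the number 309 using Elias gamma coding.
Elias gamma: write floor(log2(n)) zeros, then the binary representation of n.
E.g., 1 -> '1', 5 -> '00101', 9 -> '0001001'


num_bits = floor(log2(309)) + 1 = 9
leading_zeros = num_bits - 1 = 8
binary(309) = 100110101

Elias gamma(309) = '00000000' + '100110101' = 00000000100110101 (17 bits)


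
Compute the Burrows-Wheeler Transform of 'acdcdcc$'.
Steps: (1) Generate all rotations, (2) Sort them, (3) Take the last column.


Rotations (sorted):
  0: $acdcdcc -> last char: c
  1: acdcdcc$ -> last char: $
  2: c$acdcdc -> last char: c
  3: cc$acdcd -> last char: d
  4: cdcc$acd -> last char: d
  5: cdcdcc$a -> last char: a
  6: dcc$acdc -> last char: c
  7: dcdcc$ac -> last char: c


BWT = c$cddacc


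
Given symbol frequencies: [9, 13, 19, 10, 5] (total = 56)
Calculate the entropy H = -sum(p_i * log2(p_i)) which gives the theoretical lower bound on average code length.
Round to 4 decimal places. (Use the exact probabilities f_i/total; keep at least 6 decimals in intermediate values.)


Per-symbol terms -p_i * log2(p_i) with p_i = f_i/56:
  p = 9/56 = 0.160714: log2(p) = -2.637430, -p*log2(p) = 0.423873
  p = 13/56 = 0.232143: log2(p) = -2.106915, -p*log2(p) = 0.489105
  p = 19/56 = 0.339286: log2(p) = -1.559427, -p*log2(p) = 0.529091
  p = 10/56 = 0.178571: log2(p) = -2.485427, -p*log2(p) = 0.443826
  p = 5/56 = 0.089286: log2(p) = -3.485427, -p*log2(p) = 0.311199
H = 0.423873 + 0.489105 + 0.529091 + 0.443826 + 0.311199 = 2.197094

H = 2.1971 bits/symbol


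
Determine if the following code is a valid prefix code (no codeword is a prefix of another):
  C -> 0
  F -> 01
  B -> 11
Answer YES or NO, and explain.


Checking each pair (does one codeword prefix another?):
  C='0' vs F='01': prefix -- VIOLATION

NO -- this is NOT a valid prefix code. C (0) is a prefix of F (01).


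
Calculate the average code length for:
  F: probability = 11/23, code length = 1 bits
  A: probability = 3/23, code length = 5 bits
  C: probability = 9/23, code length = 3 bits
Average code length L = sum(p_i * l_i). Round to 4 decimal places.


Weighted contributions p_i * l_i:
  F: (11/23) * 1 = 11/23
  A: (3/23) * 5 = 15/23
  C: (9/23) * 3 = 27/23
Sum = (11 + 15 + 27)/23 = 53/23

L = 53/23 = 2.3043 bits/symbol


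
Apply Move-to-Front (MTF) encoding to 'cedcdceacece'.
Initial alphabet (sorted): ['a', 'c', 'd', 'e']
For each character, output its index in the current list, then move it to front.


MTF encoding:
'c': index 1 in ['a', 'c', 'd', 'e'] -> ['c', 'a', 'd', 'e']
'e': index 3 in ['c', 'a', 'd', 'e'] -> ['e', 'c', 'a', 'd']
'd': index 3 in ['e', 'c', 'a', 'd'] -> ['d', 'e', 'c', 'a']
'c': index 2 in ['d', 'e', 'c', 'a'] -> ['c', 'd', 'e', 'a']
'd': index 1 in ['c', 'd', 'e', 'a'] -> ['d', 'c', 'e', 'a']
'c': index 1 in ['d', 'c', 'e', 'a'] -> ['c', 'd', 'e', 'a']
'e': index 2 in ['c', 'd', 'e', 'a'] -> ['e', 'c', 'd', 'a']
'a': index 3 in ['e', 'c', 'd', 'a'] -> ['a', 'e', 'c', 'd']
'c': index 2 in ['a', 'e', 'c', 'd'] -> ['c', 'a', 'e', 'd']
'e': index 2 in ['c', 'a', 'e', 'd'] -> ['e', 'c', 'a', 'd']
'c': index 1 in ['e', 'c', 'a', 'd'] -> ['c', 'e', 'a', 'd']
'e': index 1 in ['c', 'e', 'a', 'd'] -> ['e', 'c', 'a', 'd']


Output: [1, 3, 3, 2, 1, 1, 2, 3, 2, 2, 1, 1]


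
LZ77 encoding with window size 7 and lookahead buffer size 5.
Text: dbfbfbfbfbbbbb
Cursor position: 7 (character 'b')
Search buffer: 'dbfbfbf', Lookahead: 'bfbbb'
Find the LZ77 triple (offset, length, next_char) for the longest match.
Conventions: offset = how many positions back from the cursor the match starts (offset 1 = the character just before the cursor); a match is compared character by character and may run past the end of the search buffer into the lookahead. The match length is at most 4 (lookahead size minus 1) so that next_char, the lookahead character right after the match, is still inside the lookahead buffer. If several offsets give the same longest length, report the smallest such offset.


Try each offset into the search buffer:
  offset=1 (pos 6, char 'f'): match length 0
  offset=2 (pos 5, char 'b'): match length 3
  offset=3 (pos 4, char 'f'): match length 0
  offset=4 (pos 3, char 'b'): match length 3
  offset=5 (pos 2, char 'f'): match length 0
  offset=6 (pos 1, char 'b'): match length 3
  offset=7 (pos 0, char 'd'): match length 0
Longest match has length 3, found at offsets 2, 4, 6; take the smallest, offset 2.
next_char = character at position 7 + 3 = 10 -> 'b'

Best match: offset=2, length=3 (matching 'bfb' starting at position 5)
LZ77 triple: (2, 3, 'b')


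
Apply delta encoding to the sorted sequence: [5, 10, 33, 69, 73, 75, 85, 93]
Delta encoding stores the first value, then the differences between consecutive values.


First value: 5
Deltas:
  10 - 5 = 5
  33 - 10 = 23
  69 - 33 = 36
  73 - 69 = 4
  75 - 73 = 2
  85 - 75 = 10
  93 - 85 = 8


Delta encoded: [5, 5, 23, 36, 4, 2, 10, 8]


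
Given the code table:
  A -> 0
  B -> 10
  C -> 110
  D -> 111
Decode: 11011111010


Decoding:
110 -> C
111 -> D
110 -> C
10 -> B


Result: CDCB


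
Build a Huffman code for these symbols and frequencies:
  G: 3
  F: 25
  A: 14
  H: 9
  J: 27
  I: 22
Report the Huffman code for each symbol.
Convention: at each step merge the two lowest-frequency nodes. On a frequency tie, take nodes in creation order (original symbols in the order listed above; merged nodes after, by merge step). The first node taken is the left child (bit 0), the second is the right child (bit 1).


Huffman tree construction:
Step 1: Merge G(3) + H(9) = 12
Step 2: Merge (G+H)(12) + A(14) = 26
Step 3: Merge I(22) + F(25) = 47
Step 4: Merge ((G+H)+A)(26) + J(27) = 53
Step 5: Merge (I+F)(47) + (((G+H)+A)+J)(53) = 100
Read each symbol's code off the tree from the root (left child = 0, right child = 1).

Codes:
  G: 1000 (length 4)
  F: 01 (length 2)
  A: 101 (length 3)
  H: 1001 (length 4)
  J: 11 (length 2)
  I: 00 (length 2)
Average code length: 238/100 = 2.3800 bits/symbol


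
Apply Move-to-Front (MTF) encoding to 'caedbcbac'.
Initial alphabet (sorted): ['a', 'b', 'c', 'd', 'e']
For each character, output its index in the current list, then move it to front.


MTF encoding:
'c': index 2 in ['a', 'b', 'c', 'd', 'e'] -> ['c', 'a', 'b', 'd', 'e']
'a': index 1 in ['c', 'a', 'b', 'd', 'e'] -> ['a', 'c', 'b', 'd', 'e']
'e': index 4 in ['a', 'c', 'b', 'd', 'e'] -> ['e', 'a', 'c', 'b', 'd']
'd': index 4 in ['e', 'a', 'c', 'b', 'd'] -> ['d', 'e', 'a', 'c', 'b']
'b': index 4 in ['d', 'e', 'a', 'c', 'b'] -> ['b', 'd', 'e', 'a', 'c']
'c': index 4 in ['b', 'd', 'e', 'a', 'c'] -> ['c', 'b', 'd', 'e', 'a']
'b': index 1 in ['c', 'b', 'd', 'e', 'a'] -> ['b', 'c', 'd', 'e', 'a']
'a': index 4 in ['b', 'c', 'd', 'e', 'a'] -> ['a', 'b', 'c', 'd', 'e']
'c': index 2 in ['a', 'b', 'c', 'd', 'e'] -> ['c', 'a', 'b', 'd', 'e']


Output: [2, 1, 4, 4, 4, 4, 1, 4, 2]


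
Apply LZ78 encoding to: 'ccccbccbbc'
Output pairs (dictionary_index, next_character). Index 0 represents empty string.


LZ78 encoding steps:
Dictionary: {0: ''}
Step 1: w='' (idx 0), next='c' -> output (0, 'c'), add 'c' as idx 1
Step 2: w='c' (idx 1), next='c' -> output (1, 'c'), add 'cc' as idx 2
Step 3: w='c' (idx 1), next='b' -> output (1, 'b'), add 'cb' as idx 3
Step 4: w='cc' (idx 2), next='b' -> output (2, 'b'), add 'ccb' as idx 4
Step 5: w='' (idx 0), next='b' -> output (0, 'b'), add 'b' as idx 5
Step 6: w='c' (idx 1), end of input -> output (1, '')


Encoded: [(0, 'c'), (1, 'c'), (1, 'b'), (2, 'b'), (0, 'b'), (1, '')]


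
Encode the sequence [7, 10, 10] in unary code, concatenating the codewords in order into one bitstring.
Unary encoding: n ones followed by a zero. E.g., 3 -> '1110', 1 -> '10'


Encode each number as n ones followed by a terminating 0:
  7 -> 11111110 (8 bits)
  10 -> 11111111110 (11 bits)
  10 -> 11111111110 (11 bits)
Total length = 8 + 11 + 11 = 30 bits.

Unary([7, 10, 10]) = 111111101111111111011111111110 (30 bits)


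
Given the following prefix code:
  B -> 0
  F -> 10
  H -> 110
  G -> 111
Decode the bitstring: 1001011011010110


Decoding step by step:
Bits 10 -> F
Bits 0 -> B
Bits 10 -> F
Bits 110 -> H
Bits 110 -> H
Bits 10 -> F
Bits 110 -> H


Decoded message: FBFHHFH


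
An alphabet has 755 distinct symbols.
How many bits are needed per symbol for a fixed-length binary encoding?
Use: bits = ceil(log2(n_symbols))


log2(755) = 9.5603
Bracket: 2^9 = 512 < 755 <= 2^10 = 1024
So ceil(log2(755)) = 10

bits = ceil(log2(755)) = ceil(9.5603) = 10 bits


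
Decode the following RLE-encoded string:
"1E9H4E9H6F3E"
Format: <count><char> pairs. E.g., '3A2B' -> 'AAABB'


Expanding each <count><char> pair:
  1E -> 'E'
  9H -> 'HHHHHHHHH'
  4E -> 'EEEE'
  9H -> 'HHHHHHHHH'
  6F -> 'FFFFFF'
  3E -> 'EEE'

Decoded = EHHHHHHHHHEEEEHHHHHHHHHFFFFFFEEE


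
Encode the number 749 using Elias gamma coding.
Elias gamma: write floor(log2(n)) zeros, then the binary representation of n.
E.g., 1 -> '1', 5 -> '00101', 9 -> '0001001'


num_bits = floor(log2(749)) + 1 = 10
leading_zeros = num_bits - 1 = 9
binary(749) = 1011101101

Elias gamma(749) = '000000000' + '1011101101' = 0000000001011101101 (19 bits)


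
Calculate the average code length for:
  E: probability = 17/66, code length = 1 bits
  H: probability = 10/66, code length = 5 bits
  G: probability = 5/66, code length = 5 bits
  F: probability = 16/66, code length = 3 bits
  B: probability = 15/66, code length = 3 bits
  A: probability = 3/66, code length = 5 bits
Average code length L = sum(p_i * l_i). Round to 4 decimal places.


Weighted contributions p_i * l_i:
  E: (17/66) * 1 = 17/66
  H: (10/66) * 5 = 50/66
  G: (5/66) * 5 = 25/66
  F: (16/66) * 3 = 48/66
  B: (15/66) * 3 = 45/66
  A: (3/66) * 5 = 15/66
Sum = (17 + 50 + 25 + 48 + 45 + 15)/66 = 200/66

L = 200/66 = 3.0303 bits/symbol


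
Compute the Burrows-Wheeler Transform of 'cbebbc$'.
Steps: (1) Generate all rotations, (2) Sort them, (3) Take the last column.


Rotations (sorted):
  0: $cbebbc -> last char: c
  1: bbc$cbe -> last char: e
  2: bc$cbeb -> last char: b
  3: bebbc$c -> last char: c
  4: c$cbebb -> last char: b
  5: cbebbc$ -> last char: $
  6: ebbc$cb -> last char: b


BWT = cebcb$b


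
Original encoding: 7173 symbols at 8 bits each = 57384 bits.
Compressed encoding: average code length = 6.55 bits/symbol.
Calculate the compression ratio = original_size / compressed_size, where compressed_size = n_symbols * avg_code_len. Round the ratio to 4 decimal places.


original_size = n_symbols * orig_bits = 7173 * 8 = 57384 bits
compressed_size = n_symbols * avg_code_len = 7173 * 6.55 = 46983.15 bits
ratio = original_size / compressed_size = 57384 / 46983.15 = 1.2214

Compression ratio = 1.2214


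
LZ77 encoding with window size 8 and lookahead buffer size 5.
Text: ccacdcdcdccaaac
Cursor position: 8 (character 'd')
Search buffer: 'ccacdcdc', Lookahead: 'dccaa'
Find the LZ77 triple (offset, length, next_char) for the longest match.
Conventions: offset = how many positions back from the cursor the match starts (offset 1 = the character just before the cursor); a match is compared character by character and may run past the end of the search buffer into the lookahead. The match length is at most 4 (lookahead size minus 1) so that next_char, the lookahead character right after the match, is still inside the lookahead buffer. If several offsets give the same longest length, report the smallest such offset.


Try each offset into the search buffer:
  offset=1 (pos 7, char 'c'): match length 0
  offset=2 (pos 6, char 'd'): match length 2
  offset=3 (pos 5, char 'c'): match length 0
  offset=4 (pos 4, char 'd'): match length 2
  offset=5 (pos 3, char 'c'): match length 0
  offset=6 (pos 2, char 'a'): match length 0
  offset=7 (pos 1, char 'c'): match length 0
  offset=8 (pos 0, char 'c'): match length 0
Longest match has length 2, found at offsets 2, 4; take the smallest, offset 2.
next_char = character at position 8 + 2 = 10 -> 'c'

Best match: offset=2, length=2 (matching 'dc' starting at position 6)
LZ77 triple: (2, 2, 'c')


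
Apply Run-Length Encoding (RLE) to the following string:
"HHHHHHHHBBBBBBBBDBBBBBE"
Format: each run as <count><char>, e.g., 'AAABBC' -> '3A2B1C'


Scanning runs left to right:
  i=0: run of 'H' x 8 -> '8H'
  i=8: run of 'B' x 8 -> '8B'
  i=16: run of 'D' x 1 -> '1D'
  i=17: run of 'B' x 5 -> '5B'
  i=22: run of 'E' x 1 -> '1E'

RLE = 8H8B1D5B1E


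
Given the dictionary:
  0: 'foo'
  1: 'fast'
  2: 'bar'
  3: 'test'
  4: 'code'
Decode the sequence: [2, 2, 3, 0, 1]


Look up each index in the dictionary:
  2 -> 'bar'
  2 -> 'bar'
  3 -> 'test'
  0 -> 'foo'
  1 -> 'fast'

Decoded: "bar bar test foo fast"


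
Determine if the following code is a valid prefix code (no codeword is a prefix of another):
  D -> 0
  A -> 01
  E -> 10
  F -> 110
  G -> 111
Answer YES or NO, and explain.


Checking each pair (does one codeword prefix another?):
  D='0' vs A='01': prefix -- VIOLATION

NO -- this is NOT a valid prefix code. D (0) is a prefix of A (01).


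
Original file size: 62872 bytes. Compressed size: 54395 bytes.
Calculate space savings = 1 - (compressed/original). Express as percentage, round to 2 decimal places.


ratio = compressed/original = 54395/62872 = 0.865171
savings = 1 - ratio = 1 - 0.865171 = 0.134829
as a percentage: 0.134829 * 100 = 13.48%

Space savings = 1 - 54395/62872 = 13.48%


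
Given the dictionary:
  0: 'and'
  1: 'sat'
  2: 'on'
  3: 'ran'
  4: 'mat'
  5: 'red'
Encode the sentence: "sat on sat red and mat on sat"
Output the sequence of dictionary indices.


Look up each word in the dictionary:
  'sat' -> 1
  'on' -> 2
  'sat' -> 1
  'red' -> 5
  'and' -> 0
  'mat' -> 4
  'on' -> 2
  'sat' -> 1

Encoded: [1, 2, 1, 5, 0, 4, 2, 1]


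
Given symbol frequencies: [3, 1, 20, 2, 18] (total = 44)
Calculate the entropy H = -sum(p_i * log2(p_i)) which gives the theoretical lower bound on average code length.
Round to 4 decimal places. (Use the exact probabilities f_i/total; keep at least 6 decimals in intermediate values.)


Per-symbol terms -p_i * log2(p_i) with p_i = f_i/44:
  p = 3/44 = 0.068182: log2(p) = -3.874469, -p*log2(p) = 0.264168
  p = 1/44 = 0.022727: log2(p) = -5.459432, -p*log2(p) = 0.124078
  p = 20/44 = 0.454545: log2(p) = -1.137504, -p*log2(p) = 0.517047
  p = 2/44 = 0.045455: log2(p) = -4.459432, -p*log2(p) = 0.202701
  p = 18/44 = 0.409091: log2(p) = -1.289507, -p*log2(p) = 0.527525
H = 0.264168 + 0.124078 + 0.517047 + 0.202701 + 0.527525 = 1.635519

H = 1.6355 bits/symbol


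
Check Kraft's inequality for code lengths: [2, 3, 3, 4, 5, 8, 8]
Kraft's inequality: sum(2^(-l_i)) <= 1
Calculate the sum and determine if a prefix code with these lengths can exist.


Sum = 2^(-2) + 2^(-3) + 2^(-3) + 2^(-4) + 2^(-5) + 2^(-8) + 2^(-8)
    = 0.25 + 0.125 + 0.125 + 0.0625 + 0.03125 + 0.00390625 + 0.00390625
    = 154/256 = 0.6015625
Since 0.6015625 <= 1, Kraft's inequality IS satisfied.
A prefix code with these lengths CAN exist.

Kraft sum = 0.6015625. Satisfied.


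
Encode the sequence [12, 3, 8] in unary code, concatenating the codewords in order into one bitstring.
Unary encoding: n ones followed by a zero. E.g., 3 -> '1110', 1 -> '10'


Encode each number as n ones followed by a terminating 0:
  12 -> 1111111111110 (13 bits)
  3 -> 1110 (4 bits)
  8 -> 111111110 (9 bits)
Total length = 13 + 4 + 9 = 26 bits.

Unary([12, 3, 8]) = 11111111111101110111111110 (26 bits)


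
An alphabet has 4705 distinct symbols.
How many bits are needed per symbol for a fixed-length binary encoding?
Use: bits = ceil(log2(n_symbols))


log2(4705) = 12.2
Bracket: 2^12 = 4096 < 4705 <= 2^13 = 8192
So ceil(log2(4705)) = 13

bits = ceil(log2(4705)) = ceil(12.2) = 13 bits


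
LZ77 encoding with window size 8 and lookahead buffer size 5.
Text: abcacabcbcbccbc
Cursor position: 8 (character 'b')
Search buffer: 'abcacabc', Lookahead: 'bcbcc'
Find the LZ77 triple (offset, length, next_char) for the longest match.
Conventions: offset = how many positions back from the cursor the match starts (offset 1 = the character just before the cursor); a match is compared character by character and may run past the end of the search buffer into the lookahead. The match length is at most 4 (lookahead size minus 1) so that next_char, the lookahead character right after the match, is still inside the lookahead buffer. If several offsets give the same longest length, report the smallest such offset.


Try each offset into the search buffer:
  offset=1 (pos 7, char 'c'): match length 0
  offset=2 (pos 6, char 'b'): match length 4
  offset=3 (pos 5, char 'a'): match length 0
  offset=4 (pos 4, char 'c'): match length 0
  offset=5 (pos 3, char 'a'): match length 0
  offset=6 (pos 2, char 'c'): match length 0
  offset=7 (pos 1, char 'b'): match length 2
  offset=8 (pos 0, char 'a'): match length 0
Longest match has length 4 at offset 2.
next_char = character at position 8 + 4 = 12 -> 'c'

Best match: offset=2, length=4 (matching 'bcbc' starting at position 6)
LZ77 triple: (2, 4, 'c')


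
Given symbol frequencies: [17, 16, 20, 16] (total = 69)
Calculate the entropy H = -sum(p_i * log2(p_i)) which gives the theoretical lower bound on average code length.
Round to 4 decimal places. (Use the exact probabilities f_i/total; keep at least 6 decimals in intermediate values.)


Per-symbol terms -p_i * log2(p_i) with p_i = f_i/69:
  p = 17/69 = 0.246377: log2(p) = -2.021062, -p*log2(p) = 0.497943
  p = 16/69 = 0.231884: log2(p) = -2.108524, -p*log2(p) = 0.488933
  p = 20/69 = 0.289855: log2(p) = -1.786596, -p*log2(p) = 0.517854
  p = 16/69 = 0.231884: log2(p) = -2.108524, -p*log2(p) = 0.488933
H = 0.497943 + 0.488933 + 0.517854 + 0.488933 = 1.993663

H = 1.9937 bits/symbol


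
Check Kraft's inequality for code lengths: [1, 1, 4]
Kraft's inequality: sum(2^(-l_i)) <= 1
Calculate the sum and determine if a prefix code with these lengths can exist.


Sum = 2^(-1) + 2^(-1) + 2^(-4)
    = 0.5 + 0.5 + 0.0625
    = 17/16 = 1.0625
Since 1.0625 > 1, Kraft's inequality is NOT satisfied.
A prefix code with these lengths CANNOT exist.

Kraft sum = 1.0625. Not satisfied.


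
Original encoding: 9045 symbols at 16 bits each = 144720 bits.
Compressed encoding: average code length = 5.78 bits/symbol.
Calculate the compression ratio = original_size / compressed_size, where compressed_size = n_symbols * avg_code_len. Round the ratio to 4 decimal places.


original_size = n_symbols * orig_bits = 9045 * 16 = 144720 bits
compressed_size = n_symbols * avg_code_len = 9045 * 5.78 = 52280.1 bits
ratio = original_size / compressed_size = 144720 / 52280.1 = 2.7682

Compression ratio = 2.7682


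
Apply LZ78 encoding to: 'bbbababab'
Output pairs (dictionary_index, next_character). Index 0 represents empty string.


LZ78 encoding steps:
Dictionary: {0: ''}
Step 1: w='' (idx 0), next='b' -> output (0, 'b'), add 'b' as idx 1
Step 2: w='b' (idx 1), next='b' -> output (1, 'b'), add 'bb' as idx 2
Step 3: w='' (idx 0), next='a' -> output (0, 'a'), add 'a' as idx 3
Step 4: w='b' (idx 1), next='a' -> output (1, 'a'), add 'ba' as idx 4
Step 5: w='ba' (idx 4), next='b' -> output (4, 'b'), add 'bab' as idx 5


Encoded: [(0, 'b'), (1, 'b'), (0, 'a'), (1, 'a'), (4, 'b')]


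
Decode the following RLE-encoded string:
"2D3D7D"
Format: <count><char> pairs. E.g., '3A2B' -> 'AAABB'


Expanding each <count><char> pair:
  2D -> 'DD'
  3D -> 'DDD'
  7D -> 'DDDDDDD'

Decoded = DDDDDDDDDDDD


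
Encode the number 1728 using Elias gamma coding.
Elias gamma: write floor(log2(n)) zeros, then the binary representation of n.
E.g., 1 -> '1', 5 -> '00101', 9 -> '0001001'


num_bits = floor(log2(1728)) + 1 = 11
leading_zeros = num_bits - 1 = 10
binary(1728) = 11011000000

Elias gamma(1728) = '0000000000' + '11011000000' = 000000000011011000000 (21 bits)


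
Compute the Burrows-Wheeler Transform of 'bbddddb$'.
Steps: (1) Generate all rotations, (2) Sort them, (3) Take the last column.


Rotations (sorted):
  0: $bbddddb -> last char: b
  1: b$bbdddd -> last char: d
  2: bbddddb$ -> last char: $
  3: bddddb$b -> last char: b
  4: db$bbddd -> last char: d
  5: ddb$bbdd -> last char: d
  6: dddb$bbd -> last char: d
  7: ddddb$bb -> last char: b


BWT = bd$bdddb


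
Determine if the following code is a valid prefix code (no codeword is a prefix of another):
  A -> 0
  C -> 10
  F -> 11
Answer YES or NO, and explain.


Checking each pair (does one codeword prefix another?):
  A='0' vs C='10': no prefix
  A='0' vs F='11': no prefix
  C='10' vs A='0': no prefix
  C='10' vs F='11': no prefix
  F='11' vs A='0': no prefix
  F='11' vs C='10': no prefix
No violation found over all pairs.

YES -- this is a valid prefix code. No codeword is a prefix of any other codeword.


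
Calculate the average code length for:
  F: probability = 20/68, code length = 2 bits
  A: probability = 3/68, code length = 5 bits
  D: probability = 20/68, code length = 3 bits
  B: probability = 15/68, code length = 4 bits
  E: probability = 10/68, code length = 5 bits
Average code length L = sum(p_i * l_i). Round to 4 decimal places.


Weighted contributions p_i * l_i:
  F: (20/68) * 2 = 40/68
  A: (3/68) * 5 = 15/68
  D: (20/68) * 3 = 60/68
  B: (15/68) * 4 = 60/68
  E: (10/68) * 5 = 50/68
Sum = (40 + 15 + 60 + 60 + 50)/68 = 225/68

L = 225/68 = 3.3088 bits/symbol


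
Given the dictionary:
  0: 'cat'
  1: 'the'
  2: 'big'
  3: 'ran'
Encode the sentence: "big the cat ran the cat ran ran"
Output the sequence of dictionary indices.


Look up each word in the dictionary:
  'big' -> 2
  'the' -> 1
  'cat' -> 0
  'ran' -> 3
  'the' -> 1
  'cat' -> 0
  'ran' -> 3
  'ran' -> 3

Encoded: [2, 1, 0, 3, 1, 0, 3, 3]


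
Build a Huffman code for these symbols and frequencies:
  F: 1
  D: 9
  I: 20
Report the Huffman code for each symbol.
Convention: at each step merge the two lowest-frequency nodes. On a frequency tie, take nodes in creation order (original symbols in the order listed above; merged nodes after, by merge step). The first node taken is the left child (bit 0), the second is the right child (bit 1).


Huffman tree construction:
Step 1: Merge F(1) + D(9) = 10
Step 2: Merge (F+D)(10) + I(20) = 30
Read each symbol's code off the tree from the root (left child = 0, right child = 1).

Codes:
  F: 00 (length 2)
  D: 01 (length 2)
  I: 1 (length 1)
Average code length: 40/30 = 1.3333 bits/symbol


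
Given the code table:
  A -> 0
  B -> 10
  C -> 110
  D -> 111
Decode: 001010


Decoding:
0 -> A
0 -> A
10 -> B
10 -> B


Result: AABB


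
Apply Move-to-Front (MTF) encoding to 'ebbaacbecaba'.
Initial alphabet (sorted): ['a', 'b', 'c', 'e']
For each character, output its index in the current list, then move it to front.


MTF encoding:
'e': index 3 in ['a', 'b', 'c', 'e'] -> ['e', 'a', 'b', 'c']
'b': index 2 in ['e', 'a', 'b', 'c'] -> ['b', 'e', 'a', 'c']
'b': index 0 in ['b', 'e', 'a', 'c'] -> ['b', 'e', 'a', 'c']
'a': index 2 in ['b', 'e', 'a', 'c'] -> ['a', 'b', 'e', 'c']
'a': index 0 in ['a', 'b', 'e', 'c'] -> ['a', 'b', 'e', 'c']
'c': index 3 in ['a', 'b', 'e', 'c'] -> ['c', 'a', 'b', 'e']
'b': index 2 in ['c', 'a', 'b', 'e'] -> ['b', 'c', 'a', 'e']
'e': index 3 in ['b', 'c', 'a', 'e'] -> ['e', 'b', 'c', 'a']
'c': index 2 in ['e', 'b', 'c', 'a'] -> ['c', 'e', 'b', 'a']
'a': index 3 in ['c', 'e', 'b', 'a'] -> ['a', 'c', 'e', 'b']
'b': index 3 in ['a', 'c', 'e', 'b'] -> ['b', 'a', 'c', 'e']
'a': index 1 in ['b', 'a', 'c', 'e'] -> ['a', 'b', 'c', 'e']


Output: [3, 2, 0, 2, 0, 3, 2, 3, 2, 3, 3, 1]


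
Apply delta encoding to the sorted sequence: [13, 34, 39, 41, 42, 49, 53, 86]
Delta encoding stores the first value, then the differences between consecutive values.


First value: 13
Deltas:
  34 - 13 = 21
  39 - 34 = 5
  41 - 39 = 2
  42 - 41 = 1
  49 - 42 = 7
  53 - 49 = 4
  86 - 53 = 33


Delta encoded: [13, 21, 5, 2, 1, 7, 4, 33]


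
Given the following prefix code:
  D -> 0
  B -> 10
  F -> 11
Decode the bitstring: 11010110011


Decoding step by step:
Bits 11 -> F
Bits 0 -> D
Bits 10 -> B
Bits 11 -> F
Bits 0 -> D
Bits 0 -> D
Bits 11 -> F


Decoded message: FDBFDDF


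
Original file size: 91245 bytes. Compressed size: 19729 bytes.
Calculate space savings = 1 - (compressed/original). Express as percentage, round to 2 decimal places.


ratio = compressed/original = 19729/91245 = 0.21622
savings = 1 - ratio = 1 - 0.21622 = 0.78378
as a percentage: 0.78378 * 100 = 78.38%

Space savings = 1 - 19729/91245 = 78.38%


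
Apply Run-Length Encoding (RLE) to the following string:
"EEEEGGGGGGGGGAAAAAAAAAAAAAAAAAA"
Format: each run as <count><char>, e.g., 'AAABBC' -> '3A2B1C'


Scanning runs left to right:
  i=0: run of 'E' x 4 -> '4E'
  i=4: run of 'G' x 9 -> '9G'
  i=13: run of 'A' x 18 -> '18A'

RLE = 4E9G18A


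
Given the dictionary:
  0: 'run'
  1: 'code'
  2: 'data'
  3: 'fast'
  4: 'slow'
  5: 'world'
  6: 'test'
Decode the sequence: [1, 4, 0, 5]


Look up each index in the dictionary:
  1 -> 'code'
  4 -> 'slow'
  0 -> 'run'
  5 -> 'world'

Decoded: "code slow run world"


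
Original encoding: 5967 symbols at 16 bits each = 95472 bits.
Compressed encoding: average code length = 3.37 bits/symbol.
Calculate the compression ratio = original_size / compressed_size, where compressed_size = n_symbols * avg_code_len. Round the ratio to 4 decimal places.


original_size = n_symbols * orig_bits = 5967 * 16 = 95472 bits
compressed_size = n_symbols * avg_code_len = 5967 * 3.37 = 20108.79 bits
ratio = original_size / compressed_size = 95472 / 20108.79 = 4.7478

Compression ratio = 4.7478


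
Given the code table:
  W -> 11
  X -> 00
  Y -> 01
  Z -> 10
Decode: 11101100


Decoding:
11 -> W
10 -> Z
11 -> W
00 -> X


Result: WZWX


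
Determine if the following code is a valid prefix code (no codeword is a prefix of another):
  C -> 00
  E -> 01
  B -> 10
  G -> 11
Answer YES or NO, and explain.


Checking each pair (does one codeword prefix another?):
  C='00' vs E='01': no prefix
  C='00' vs B='10': no prefix
  C='00' vs G='11': no prefix
  E='01' vs C='00': no prefix
  E='01' vs B='10': no prefix
  E='01' vs G='11': no prefix
  B='10' vs C='00': no prefix
  B='10' vs E='01': no prefix
  B='10' vs G='11': no prefix
  G='11' vs C='00': no prefix
  G='11' vs E='01': no prefix
  G='11' vs B='10': no prefix
No violation found over all pairs.

YES -- this is a valid prefix code. No codeword is a prefix of any other codeword.


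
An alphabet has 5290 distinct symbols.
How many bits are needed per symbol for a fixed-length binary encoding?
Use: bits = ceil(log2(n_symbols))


log2(5290) = 12.3691
Bracket: 2^12 = 4096 < 5290 <= 2^13 = 8192
So ceil(log2(5290)) = 13

bits = ceil(log2(5290)) = ceil(12.3691) = 13 bits


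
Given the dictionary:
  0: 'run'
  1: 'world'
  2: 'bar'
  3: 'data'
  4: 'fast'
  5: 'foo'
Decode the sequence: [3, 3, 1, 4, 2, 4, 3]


Look up each index in the dictionary:
  3 -> 'data'
  3 -> 'data'
  1 -> 'world'
  4 -> 'fast'
  2 -> 'bar'
  4 -> 'fast'
  3 -> 'data'

Decoded: "data data world fast bar fast data"


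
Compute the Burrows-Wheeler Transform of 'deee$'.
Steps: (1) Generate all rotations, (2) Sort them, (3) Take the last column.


Rotations (sorted):
  0: $deee -> last char: e
  1: deee$ -> last char: $
  2: e$dee -> last char: e
  3: ee$de -> last char: e
  4: eee$d -> last char: d


BWT = e$eed


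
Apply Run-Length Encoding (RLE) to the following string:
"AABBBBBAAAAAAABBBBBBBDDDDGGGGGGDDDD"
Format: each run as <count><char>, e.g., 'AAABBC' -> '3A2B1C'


Scanning runs left to right:
  i=0: run of 'A' x 2 -> '2A'
  i=2: run of 'B' x 5 -> '5B'
  i=7: run of 'A' x 7 -> '7A'
  i=14: run of 'B' x 7 -> '7B'
  i=21: run of 'D' x 4 -> '4D'
  i=25: run of 'G' x 6 -> '6G'
  i=31: run of 'D' x 4 -> '4D'

RLE = 2A5B7A7B4D6G4D


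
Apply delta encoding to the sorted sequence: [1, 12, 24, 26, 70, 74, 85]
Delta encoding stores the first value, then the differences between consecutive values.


First value: 1
Deltas:
  12 - 1 = 11
  24 - 12 = 12
  26 - 24 = 2
  70 - 26 = 44
  74 - 70 = 4
  85 - 74 = 11


Delta encoded: [1, 11, 12, 2, 44, 4, 11]


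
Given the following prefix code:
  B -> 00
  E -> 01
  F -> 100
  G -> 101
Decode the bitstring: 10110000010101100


Decoding step by step:
Bits 101 -> G
Bits 100 -> F
Bits 00 -> B
Bits 01 -> E
Bits 01 -> E
Bits 01 -> E
Bits 100 -> F


Decoded message: GFBEEEF


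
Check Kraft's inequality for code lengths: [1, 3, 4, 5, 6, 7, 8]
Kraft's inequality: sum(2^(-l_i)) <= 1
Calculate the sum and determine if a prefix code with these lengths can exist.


Sum = 2^(-1) + 2^(-3) + 2^(-4) + 2^(-5) + 2^(-6) + 2^(-7) + 2^(-8)
    = 0.5 + 0.125 + 0.0625 + 0.03125 + 0.015625 + 0.0078125 + 0.00390625
    = 191/256 = 0.74609375
Since 0.74609375 <= 1, Kraft's inequality IS satisfied.
A prefix code with these lengths CAN exist.

Kraft sum = 0.74609375. Satisfied.


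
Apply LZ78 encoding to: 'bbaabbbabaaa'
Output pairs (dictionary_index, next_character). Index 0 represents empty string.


LZ78 encoding steps:
Dictionary: {0: ''}
Step 1: w='' (idx 0), next='b' -> output (0, 'b'), add 'b' as idx 1
Step 2: w='b' (idx 1), next='a' -> output (1, 'a'), add 'ba' as idx 2
Step 3: w='' (idx 0), next='a' -> output (0, 'a'), add 'a' as idx 3
Step 4: w='b' (idx 1), next='b' -> output (1, 'b'), add 'bb' as idx 4
Step 5: w='ba' (idx 2), next='b' -> output (2, 'b'), add 'bab' as idx 5
Step 6: w='a' (idx 3), next='a' -> output (3, 'a'), add 'aa' as idx 6
Step 7: w='a' (idx 3), end of input -> output (3, '')


Encoded: [(0, 'b'), (1, 'a'), (0, 'a'), (1, 'b'), (2, 'b'), (3, 'a'), (3, '')]


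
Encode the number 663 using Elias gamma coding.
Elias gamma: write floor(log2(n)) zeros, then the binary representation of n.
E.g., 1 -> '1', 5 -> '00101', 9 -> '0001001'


num_bits = floor(log2(663)) + 1 = 10
leading_zeros = num_bits - 1 = 9
binary(663) = 1010010111

Elias gamma(663) = '000000000' + '1010010111' = 0000000001010010111 (19 bits)


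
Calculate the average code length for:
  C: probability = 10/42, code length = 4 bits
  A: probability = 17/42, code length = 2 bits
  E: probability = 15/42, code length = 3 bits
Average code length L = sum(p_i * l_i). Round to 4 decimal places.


Weighted contributions p_i * l_i:
  C: (10/42) * 4 = 40/42
  A: (17/42) * 2 = 34/42
  E: (15/42) * 3 = 45/42
Sum = (40 + 34 + 45)/42 = 119/42

L = 119/42 = 2.8333 bits/symbol


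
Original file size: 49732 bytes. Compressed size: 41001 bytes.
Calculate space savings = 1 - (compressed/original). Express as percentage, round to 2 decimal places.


ratio = compressed/original = 41001/49732 = 0.824439
savings = 1 - ratio = 1 - 0.824439 = 0.175561
as a percentage: 0.175561 * 100 = 17.56%

Space savings = 1 - 41001/49732 = 17.56%


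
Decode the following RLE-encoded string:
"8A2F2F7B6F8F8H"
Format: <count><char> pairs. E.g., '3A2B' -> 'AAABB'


Expanding each <count><char> pair:
  8A -> 'AAAAAAAA'
  2F -> 'FF'
  2F -> 'FF'
  7B -> 'BBBBBBB'
  6F -> 'FFFFFF'
  8F -> 'FFFFFFFF'
  8H -> 'HHHHHHHH'

Decoded = AAAAAAAAFFFFBBBBBBBFFFFFFFFFFFFFFHHHHHHHH


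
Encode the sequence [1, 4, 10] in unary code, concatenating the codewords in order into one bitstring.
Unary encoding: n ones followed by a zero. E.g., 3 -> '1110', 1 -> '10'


Encode each number as n ones followed by a terminating 0:
  1 -> 10 (2 bits)
  4 -> 11110 (5 bits)
  10 -> 11111111110 (11 bits)
Total length = 2 + 5 + 11 = 18 bits.

Unary([1, 4, 10]) = 101111011111111110 (18 bits)


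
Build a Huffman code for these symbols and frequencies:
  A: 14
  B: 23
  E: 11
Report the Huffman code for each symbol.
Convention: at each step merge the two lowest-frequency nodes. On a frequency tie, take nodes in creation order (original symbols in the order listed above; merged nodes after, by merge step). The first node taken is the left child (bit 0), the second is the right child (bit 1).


Huffman tree construction:
Step 1: Merge E(11) + A(14) = 25
Step 2: Merge B(23) + (E+A)(25) = 48
Read each symbol's code off the tree from the root (left child = 0, right child = 1).

Codes:
  A: 11 (length 2)
  B: 0 (length 1)
  E: 10 (length 2)
Average code length: 73/48 = 1.5208 bits/symbol


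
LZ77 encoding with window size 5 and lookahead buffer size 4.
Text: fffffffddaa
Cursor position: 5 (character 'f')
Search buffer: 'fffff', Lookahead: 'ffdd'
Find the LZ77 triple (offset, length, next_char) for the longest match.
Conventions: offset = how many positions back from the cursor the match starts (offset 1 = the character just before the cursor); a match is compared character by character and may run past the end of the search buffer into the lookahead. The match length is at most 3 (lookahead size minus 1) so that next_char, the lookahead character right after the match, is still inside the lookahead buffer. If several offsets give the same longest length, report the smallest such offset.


Try each offset into the search buffer:
  offset=1 (pos 4, char 'f'): match length 2
  offset=2 (pos 3, char 'f'): match length 2
  offset=3 (pos 2, char 'f'): match length 2
  offset=4 (pos 1, char 'f'): match length 2
  offset=5 (pos 0, char 'f'): match length 2
Longest match has length 2, found at offsets 1, 2, 3, 4, 5; take the smallest, offset 1.
next_char = character at position 5 + 2 = 7 -> 'd'

Best match: offset=1, length=2 (matching 'ff' starting at position 4)
LZ77 triple: (1, 2, 'd')


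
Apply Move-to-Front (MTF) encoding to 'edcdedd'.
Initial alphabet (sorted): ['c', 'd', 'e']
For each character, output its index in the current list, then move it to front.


MTF encoding:
'e': index 2 in ['c', 'd', 'e'] -> ['e', 'c', 'd']
'd': index 2 in ['e', 'c', 'd'] -> ['d', 'e', 'c']
'c': index 2 in ['d', 'e', 'c'] -> ['c', 'd', 'e']
'd': index 1 in ['c', 'd', 'e'] -> ['d', 'c', 'e']
'e': index 2 in ['d', 'c', 'e'] -> ['e', 'd', 'c']
'd': index 1 in ['e', 'd', 'c'] -> ['d', 'e', 'c']
'd': index 0 in ['d', 'e', 'c'] -> ['d', 'e', 'c']


Output: [2, 2, 2, 1, 2, 1, 0]


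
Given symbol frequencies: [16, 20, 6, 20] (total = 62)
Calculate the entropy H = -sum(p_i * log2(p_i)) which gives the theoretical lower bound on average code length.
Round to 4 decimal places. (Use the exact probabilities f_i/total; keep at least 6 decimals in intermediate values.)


Per-symbol terms -p_i * log2(p_i) with p_i = f_i/62:
  p = 16/62 = 0.258065: log2(p) = -1.954196, -p*log2(p) = 0.504309
  p = 20/62 = 0.322581: log2(p) = -1.632268, -p*log2(p) = 0.526538
  p = 6/62 = 0.096774: log2(p) = -3.369234, -p*log2(p) = 0.326055
  p = 20/62 = 0.322581: log2(p) = -1.632268, -p*log2(p) = 0.526538
H = 0.504309 + 0.526538 + 0.326055 + 0.526538 = 1.883440

H = 1.8834 bits/symbol


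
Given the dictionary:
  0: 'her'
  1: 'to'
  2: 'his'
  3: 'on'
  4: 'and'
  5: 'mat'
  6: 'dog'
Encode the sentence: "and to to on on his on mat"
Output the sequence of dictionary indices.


Look up each word in the dictionary:
  'and' -> 4
  'to' -> 1
  'to' -> 1
  'on' -> 3
  'on' -> 3
  'his' -> 2
  'on' -> 3
  'mat' -> 5

Encoded: [4, 1, 1, 3, 3, 2, 3, 5]


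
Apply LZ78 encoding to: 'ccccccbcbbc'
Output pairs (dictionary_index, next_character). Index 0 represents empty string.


LZ78 encoding steps:
Dictionary: {0: ''}
Step 1: w='' (idx 0), next='c' -> output (0, 'c'), add 'c' as idx 1
Step 2: w='c' (idx 1), next='c' -> output (1, 'c'), add 'cc' as idx 2
Step 3: w='cc' (idx 2), next='c' -> output (2, 'c'), add 'ccc' as idx 3
Step 4: w='' (idx 0), next='b' -> output (0, 'b'), add 'b' as idx 4
Step 5: w='c' (idx 1), next='b' -> output (1, 'b'), add 'cb' as idx 5
Step 6: w='b' (idx 4), next='c' -> output (4, 'c'), add 'bc' as idx 6


Encoded: [(0, 'c'), (1, 'c'), (2, 'c'), (0, 'b'), (1, 'b'), (4, 'c')]


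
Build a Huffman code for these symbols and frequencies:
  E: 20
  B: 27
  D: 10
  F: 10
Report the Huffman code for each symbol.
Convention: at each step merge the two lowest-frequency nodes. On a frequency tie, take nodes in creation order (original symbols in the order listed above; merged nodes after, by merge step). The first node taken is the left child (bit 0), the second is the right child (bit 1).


Huffman tree construction:
Step 1: Merge D(10) + F(10) = 20
Step 2: Merge E(20) + (D+F)(20) = 40
Step 3: Merge B(27) + (E+(D+F))(40) = 67
Read each symbol's code off the tree from the root (left child = 0, right child = 1).

Codes:
  E: 10 (length 2)
  B: 0 (length 1)
  D: 110 (length 3)
  F: 111 (length 3)
Average code length: 127/67 = 1.8955 bits/symbol


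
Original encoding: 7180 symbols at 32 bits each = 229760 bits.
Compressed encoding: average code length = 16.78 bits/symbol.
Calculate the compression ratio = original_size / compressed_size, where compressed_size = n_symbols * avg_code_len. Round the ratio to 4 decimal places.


original_size = n_symbols * orig_bits = 7180 * 32 = 229760 bits
compressed_size = n_symbols * avg_code_len = 7180 * 16.78 = 120480.4 bits
ratio = original_size / compressed_size = 229760 / 120480.4 = 1.907

Compression ratio = 1.907


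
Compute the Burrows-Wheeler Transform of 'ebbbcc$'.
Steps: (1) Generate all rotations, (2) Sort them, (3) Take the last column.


Rotations (sorted):
  0: $ebbbcc -> last char: c
  1: bbbcc$e -> last char: e
  2: bbcc$eb -> last char: b
  3: bcc$ebb -> last char: b
  4: c$ebbbc -> last char: c
  5: cc$ebbb -> last char: b
  6: ebbbcc$ -> last char: $


BWT = cebbcb$


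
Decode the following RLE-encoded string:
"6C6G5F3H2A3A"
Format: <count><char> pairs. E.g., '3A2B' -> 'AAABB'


Expanding each <count><char> pair:
  6C -> 'CCCCCC'
  6G -> 'GGGGGG'
  5F -> 'FFFFF'
  3H -> 'HHH'
  2A -> 'AA'
  3A -> 'AAA'

Decoded = CCCCCCGGGGGGFFFFFHHHAAAAA
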